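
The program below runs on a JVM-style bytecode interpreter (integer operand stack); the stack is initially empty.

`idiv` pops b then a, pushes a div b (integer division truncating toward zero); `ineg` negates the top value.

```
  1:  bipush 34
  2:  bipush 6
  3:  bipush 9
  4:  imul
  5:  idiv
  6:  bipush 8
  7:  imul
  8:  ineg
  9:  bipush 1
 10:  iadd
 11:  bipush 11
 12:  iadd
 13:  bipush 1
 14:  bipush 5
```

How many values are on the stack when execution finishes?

3

bipush 34  34
bipush 6   34 6
bipush 9   34 6 9
imul       34 54
idiv       0
bipush 8   0 8
imul       0
ineg       0
bipush 1   0 1
iadd       1
bipush 11  1 11
iadd       12
bipush 1   12 1
bipush 5   12 1 5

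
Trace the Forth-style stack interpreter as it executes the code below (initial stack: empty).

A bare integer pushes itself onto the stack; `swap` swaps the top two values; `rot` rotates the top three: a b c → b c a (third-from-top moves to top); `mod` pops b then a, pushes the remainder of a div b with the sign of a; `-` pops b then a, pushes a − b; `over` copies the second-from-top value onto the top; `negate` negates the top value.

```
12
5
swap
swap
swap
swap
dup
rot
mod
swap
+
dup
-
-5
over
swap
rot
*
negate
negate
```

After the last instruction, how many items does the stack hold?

12     -> [12]
5      -> [12, 5]
swap   -> [5, 12]
swap   -> [12, 5]
swap   -> [5, 12]
swap   -> [12, 5]
dup    -> [12, 5, 5]
rot    -> [5, 5, 12]
mod    -> [5, 5]
swap   -> [5, 5]
+      -> [10]
dup    -> [10, 10]
-      -> [0]
-5     -> [0, -5]
over   -> [0, -5, 0]
swap   -> [0, 0, -5]
rot    -> [0, -5, 0]
*      -> [0, 0]
negate -> [0, 0]
negate -> [0, 0]

2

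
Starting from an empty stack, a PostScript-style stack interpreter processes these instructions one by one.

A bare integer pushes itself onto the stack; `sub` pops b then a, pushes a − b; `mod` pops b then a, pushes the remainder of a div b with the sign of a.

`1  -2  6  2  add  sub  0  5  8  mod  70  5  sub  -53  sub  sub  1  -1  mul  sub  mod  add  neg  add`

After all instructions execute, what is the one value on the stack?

1   : 1
-2  : 1 -2
6   : 1 -2 6
2   : 1 -2 6 2
add : 1 -2 8
sub : 1 -10
0   : 1 -10 0
5   : 1 -10 0 5
8   : 1 -10 0 5 8
mod : 1 -10 0 5
70  : 1 -10 0 5 70
5   : 1 -10 0 5 70 5
sub : 1 -10 0 5 65
-53 : 1 -10 0 5 65 -53
sub : 1 -10 0 5 118
sub : 1 -10 0 -113
1   : 1 -10 0 -113 1
-1  : 1 -10 0 -113 1 -1
mul : 1 -10 0 -113 -1
sub : 1 -10 0 -112
mod : 1 -10 0
add : 1 -10
neg : 1 10
add : 11

11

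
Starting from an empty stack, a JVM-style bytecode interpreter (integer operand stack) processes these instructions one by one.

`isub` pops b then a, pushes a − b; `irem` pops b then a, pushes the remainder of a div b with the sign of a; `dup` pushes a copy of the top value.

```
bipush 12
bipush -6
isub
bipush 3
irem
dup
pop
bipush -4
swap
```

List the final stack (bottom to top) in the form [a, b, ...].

bipush 12  [12]
bipush -6  [12, -6]
isub       [18]
bipush 3   [18, 3]
irem       [0]
dup        [0, 0]
pop        [0]
bipush -4  [0, -4]
swap       [-4, 0]

[-4, 0]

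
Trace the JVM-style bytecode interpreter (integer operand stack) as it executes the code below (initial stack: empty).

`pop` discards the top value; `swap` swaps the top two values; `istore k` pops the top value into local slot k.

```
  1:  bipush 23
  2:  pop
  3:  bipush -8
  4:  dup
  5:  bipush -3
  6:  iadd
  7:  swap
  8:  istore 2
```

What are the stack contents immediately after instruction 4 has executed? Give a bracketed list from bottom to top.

bipush 23 → [23]
pop       → []
bipush -8 → [-8]
dup       → [-8, -8]

[-8, -8]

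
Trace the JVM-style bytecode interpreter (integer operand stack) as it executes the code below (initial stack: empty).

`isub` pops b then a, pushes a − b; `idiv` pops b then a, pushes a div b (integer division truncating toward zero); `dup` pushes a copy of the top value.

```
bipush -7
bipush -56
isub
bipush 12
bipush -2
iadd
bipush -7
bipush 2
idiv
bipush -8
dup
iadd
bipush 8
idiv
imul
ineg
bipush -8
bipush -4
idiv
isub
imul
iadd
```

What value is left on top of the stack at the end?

bipush -7  -> [-7]
bipush -56 -> [-7, -56]
isub       -> [49]
bipush 12  -> [49, 12]
bipush -2  -> [49, 12, -2]
iadd       -> [49, 10]
bipush -7  -> [49, 10, -7]
bipush 2   -> [49, 10, -7, 2]
idiv       -> [49, 10, -3]
bipush -8  -> [49, 10, -3, -8]
dup        -> [49, 10, -3, -8, -8]
iadd       -> [49, 10, -3, -16]
bipush 8   -> [49, 10, -3, -16, 8]
idiv       -> [49, 10, -3, -2]
imul       -> [49, 10, 6]
ineg       -> [49, 10, -6]
bipush -8  -> [49, 10, -6, -8]
bipush -4  -> [49, 10, -6, -8, -4]
idiv       -> [49, 10, -6, 2]
isub       -> [49, 10, -8]
imul       -> [49, -80]
iadd       -> [-31]

-31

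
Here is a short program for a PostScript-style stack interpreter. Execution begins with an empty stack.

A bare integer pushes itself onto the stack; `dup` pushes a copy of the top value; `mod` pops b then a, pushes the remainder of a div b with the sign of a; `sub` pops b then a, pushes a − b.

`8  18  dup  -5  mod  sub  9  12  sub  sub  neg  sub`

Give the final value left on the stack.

8   : 8
18  : 8 18
dup : 8 18 18
-5  : 8 18 18 -5
mod : 8 18 3
sub : 8 15
9   : 8 15 9
12  : 8 15 9 12
sub : 8 15 -3
sub : 8 18
neg : 8 -18
sub : 26

26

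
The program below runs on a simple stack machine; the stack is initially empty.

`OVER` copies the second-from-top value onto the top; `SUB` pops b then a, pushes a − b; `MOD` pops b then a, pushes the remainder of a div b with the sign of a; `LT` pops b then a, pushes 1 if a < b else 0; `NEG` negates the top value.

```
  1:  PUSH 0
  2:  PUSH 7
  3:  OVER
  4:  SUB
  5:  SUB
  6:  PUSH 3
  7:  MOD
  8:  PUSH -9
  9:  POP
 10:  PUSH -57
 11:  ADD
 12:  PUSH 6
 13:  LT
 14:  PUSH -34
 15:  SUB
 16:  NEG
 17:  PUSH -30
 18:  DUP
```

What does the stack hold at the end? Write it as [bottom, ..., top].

PUSH 0   -> [0]
PUSH 7   -> [0, 7]
OVER     -> [0, 7, 0]
SUB      -> [0, 7]
SUB      -> [-7]
PUSH 3   -> [-7, 3]
MOD      -> [-1]
PUSH -9  -> [-1, -9]
POP      -> [-1]
PUSH -57 -> [-1, -57]
ADD      -> [-58]
PUSH 6   -> [-58, 6]
LT       -> [1]
PUSH -34 -> [1, -34]
SUB      -> [35]
NEG      -> [-35]
PUSH -30 -> [-35, -30]
DUP      -> [-35, -30, -30]

[-35, -30, -30]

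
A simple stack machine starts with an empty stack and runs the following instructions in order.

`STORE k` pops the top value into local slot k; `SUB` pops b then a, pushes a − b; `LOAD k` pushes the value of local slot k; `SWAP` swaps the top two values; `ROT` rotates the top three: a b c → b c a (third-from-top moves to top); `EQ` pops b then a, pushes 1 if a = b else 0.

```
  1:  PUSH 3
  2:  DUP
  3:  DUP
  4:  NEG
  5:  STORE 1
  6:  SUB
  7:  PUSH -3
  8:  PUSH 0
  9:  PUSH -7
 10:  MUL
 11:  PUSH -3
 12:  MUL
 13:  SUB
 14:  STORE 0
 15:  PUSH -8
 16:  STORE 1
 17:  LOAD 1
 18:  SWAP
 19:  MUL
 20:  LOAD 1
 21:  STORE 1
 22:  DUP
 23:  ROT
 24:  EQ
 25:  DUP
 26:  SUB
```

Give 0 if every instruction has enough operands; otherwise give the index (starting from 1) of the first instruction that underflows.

PUSH 3  → 3
DUP     → 3 3
DUP     → 3 3 3
NEG     → 3 3 -3
STORE 1 → 3 3
SUB     → 0
PUSH -3 → 0 -3
PUSH 0  → 0 -3 0
PUSH -7 → 0 -3 0 -7
MUL     → 0 -3 0
PUSH -3 → 0 -3 0 -3
MUL     → 0 -3 0
SUB     → 0 -3
STORE 0 → 0
PUSH -8 → 0 -8
STORE 1 → 0
LOAD 1  → 0 -8
SWAP    → -8 0
MUL     → 0
LOAD 1  → 0 -8
STORE 1 → 0
DUP     → 0 0
ROT  — needs 3 operands, stack has 2 → underflow

23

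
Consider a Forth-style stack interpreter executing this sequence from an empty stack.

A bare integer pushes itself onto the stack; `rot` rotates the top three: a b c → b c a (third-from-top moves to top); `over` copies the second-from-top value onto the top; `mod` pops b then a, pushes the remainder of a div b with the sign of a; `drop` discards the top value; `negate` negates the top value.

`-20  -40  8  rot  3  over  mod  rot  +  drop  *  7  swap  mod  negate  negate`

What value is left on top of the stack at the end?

-20    → -20
-40    → -20 -40
8      → -20 -40 8
rot    → -40 8 -20
3      → -40 8 -20 3
over   → -40 8 -20 3 -20
mod    → -40 8 -20 3
rot    → -40 -20 3 8
+      → -40 -20 11
drop   → -40 -20
*      → 800
7      → 800 7
swap   → 7 800
mod    → 7
negate → -7
negate → 7

7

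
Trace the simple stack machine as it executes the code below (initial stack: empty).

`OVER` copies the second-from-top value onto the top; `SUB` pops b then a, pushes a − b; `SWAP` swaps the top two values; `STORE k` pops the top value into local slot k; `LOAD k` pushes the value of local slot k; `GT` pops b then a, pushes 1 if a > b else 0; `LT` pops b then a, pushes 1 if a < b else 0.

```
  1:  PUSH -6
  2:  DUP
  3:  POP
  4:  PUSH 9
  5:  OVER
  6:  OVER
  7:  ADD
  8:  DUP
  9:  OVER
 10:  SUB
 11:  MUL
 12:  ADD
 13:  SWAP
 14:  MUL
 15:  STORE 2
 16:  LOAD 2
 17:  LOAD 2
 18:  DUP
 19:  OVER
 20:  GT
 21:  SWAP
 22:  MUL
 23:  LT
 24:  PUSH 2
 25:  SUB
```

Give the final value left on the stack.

PUSH -6 → -6
DUP     → -6 -6
POP     → -6
PUSH 9  → -6 9
OVER    → -6 9 -6
OVER    → -6 9 -6 9
ADD     → -6 9 3
DUP     → -6 9 3 3
OVER    → -6 9 3 3 3
SUB     → -6 9 3 0
MUL     → -6 9 0
ADD     → -6 9
SWAP    → 9 -6
MUL     → -54
STORE 2 → (empty)
LOAD 2  → -54
LOAD 2  → -54 -54
DUP     → -54 -54 -54
OVER    → -54 -54 -54 -54
GT      → -54 -54 0
SWAP    → -54 0 -54
MUL     → -54 0
LT      → 1
PUSH 2  → 1 2
SUB     → -1

-1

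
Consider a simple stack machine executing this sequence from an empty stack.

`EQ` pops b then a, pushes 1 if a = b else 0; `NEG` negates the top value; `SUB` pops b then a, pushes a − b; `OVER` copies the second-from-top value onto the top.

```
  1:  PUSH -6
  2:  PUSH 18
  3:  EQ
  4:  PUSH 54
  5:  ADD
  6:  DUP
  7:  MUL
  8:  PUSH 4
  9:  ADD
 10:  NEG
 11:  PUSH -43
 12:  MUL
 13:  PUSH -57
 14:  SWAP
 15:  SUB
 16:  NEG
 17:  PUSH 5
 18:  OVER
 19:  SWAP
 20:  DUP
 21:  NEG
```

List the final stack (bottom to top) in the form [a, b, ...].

PUSH -6  : -6
PUSH 18  : -6 18
EQ       : 0
PUSH 54  : 0 54
ADD      : 54
DUP      : 54 54
MUL      : 2916
PUSH 4   : 2916 4
ADD      : 2920
NEG      : -2920
PUSH -43 : -2920 -43
MUL      : 125560
PUSH -57 : 125560 -57
SWAP     : -57 125560
SUB      : -125617
NEG      : 125617
PUSH 5   : 125617 5
OVER     : 125617 5 125617
SWAP     : 125617 125617 5
DUP      : 125617 125617 5 5
NEG      : 125617 125617 5 -5

[125617, 125617, 5, -5]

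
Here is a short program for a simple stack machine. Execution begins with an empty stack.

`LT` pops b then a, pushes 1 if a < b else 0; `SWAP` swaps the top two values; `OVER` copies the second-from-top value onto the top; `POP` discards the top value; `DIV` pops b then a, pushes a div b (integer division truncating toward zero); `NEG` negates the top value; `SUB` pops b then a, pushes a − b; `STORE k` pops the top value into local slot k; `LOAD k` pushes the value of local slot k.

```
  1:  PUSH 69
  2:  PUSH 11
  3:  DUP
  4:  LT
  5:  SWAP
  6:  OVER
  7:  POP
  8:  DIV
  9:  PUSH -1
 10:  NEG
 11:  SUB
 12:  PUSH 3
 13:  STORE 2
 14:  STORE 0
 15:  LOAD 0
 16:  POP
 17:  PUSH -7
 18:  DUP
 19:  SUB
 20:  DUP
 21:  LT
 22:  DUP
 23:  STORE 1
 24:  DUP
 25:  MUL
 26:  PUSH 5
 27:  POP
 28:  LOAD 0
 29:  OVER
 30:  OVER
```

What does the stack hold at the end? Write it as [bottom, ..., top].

PUSH 69 -> [69]
PUSH 11 -> [69, 11]
DUP     -> [69, 11, 11]
LT      -> [69, 0]
SWAP    -> [0, 69]
OVER    -> [0, 69, 0]
POP     -> [0, 69]
DIV     -> [0]
PUSH -1 -> [0, -1]
NEG     -> [0, 1]
SUB     -> [-1]
PUSH 3  -> [-1, 3]
STORE 2 -> [-1]
STORE 0 -> []
LOAD 0  -> [-1]
POP     -> []
PUSH -7 -> [-7]
DUP     -> [-7, -7]
SUB     -> [0]
DUP     -> [0, 0]
LT      -> [0]
DUP     -> [0, 0]
STORE 1 -> [0]
DUP     -> [0, 0]
MUL     -> [0]
PUSH 5  -> [0, 5]
POP     -> [0]
LOAD 0  -> [0, -1]
OVER    -> [0, -1, 0]
OVER    -> [0, -1, 0, -1]

[0, -1, 0, -1]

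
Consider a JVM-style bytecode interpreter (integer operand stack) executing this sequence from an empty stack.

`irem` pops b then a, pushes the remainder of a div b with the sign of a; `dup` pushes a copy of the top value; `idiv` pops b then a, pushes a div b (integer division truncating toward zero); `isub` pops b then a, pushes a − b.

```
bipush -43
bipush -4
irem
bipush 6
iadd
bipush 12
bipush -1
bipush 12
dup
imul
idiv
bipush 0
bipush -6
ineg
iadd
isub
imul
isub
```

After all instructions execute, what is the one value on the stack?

75

bipush -43 : [-43]
bipush -4  : [-43, -4]
irem       : [-3]
bipush 6   : [-3, 6]
iadd       : [3]
bipush 12  : [3, 12]
bipush -1  : [3, 12, -1]
bipush 12  : [3, 12, -1, 12]
dup        : [3, 12, -1, 12, 12]
imul       : [3, 12, -1, 144]
idiv       : [3, 12, 0]
bipush 0   : [3, 12, 0, 0]
bipush -6  : [3, 12, 0, 0, -6]
ineg       : [3, 12, 0, 0, 6]
iadd       : [3, 12, 0, 6]
isub       : [3, 12, -6]
imul       : [3, -72]
isub       : [75]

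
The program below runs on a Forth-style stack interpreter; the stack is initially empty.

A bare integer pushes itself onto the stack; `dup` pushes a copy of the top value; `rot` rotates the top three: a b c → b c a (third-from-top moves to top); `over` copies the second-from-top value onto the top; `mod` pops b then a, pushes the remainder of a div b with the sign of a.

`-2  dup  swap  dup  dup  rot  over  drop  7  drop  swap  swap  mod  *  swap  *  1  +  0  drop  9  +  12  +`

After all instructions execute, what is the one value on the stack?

22

-2   -> -2
dup  -> -2 -2
swap -> -2 -2
dup  -> -2 -2 -2
dup  -> -2 -2 -2 -2
rot  -> -2 -2 -2 -2
over -> -2 -2 -2 -2 -2
drop -> -2 -2 -2 -2
7    -> -2 -2 -2 -2 7
drop -> -2 -2 -2 -2
swap -> -2 -2 -2 -2
swap -> -2 -2 -2 -2
mod  -> -2 -2 0
*    -> -2 0
swap -> 0 -2
*    -> 0
1    -> 0 1
+    -> 1
0    -> 1 0
drop -> 1
9    -> 1 9
+    -> 10
12   -> 10 12
+    -> 22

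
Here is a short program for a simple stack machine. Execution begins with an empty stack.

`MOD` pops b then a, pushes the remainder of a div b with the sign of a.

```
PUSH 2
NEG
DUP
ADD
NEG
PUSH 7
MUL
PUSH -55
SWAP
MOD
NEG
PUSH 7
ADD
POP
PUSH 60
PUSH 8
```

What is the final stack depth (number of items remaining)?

2

PUSH 2   -> 2
NEG      -> -2
DUP      -> -2 -2
ADD      -> -4
NEG      -> 4
PUSH 7   -> 4 7
MUL      -> 28
PUSH -55 -> 28 -55
SWAP     -> -55 28
MOD      -> -27
NEG      -> 27
PUSH 7   -> 27 7
ADD      -> 34
POP      -> (empty)
PUSH 60  -> 60
PUSH 8   -> 60 8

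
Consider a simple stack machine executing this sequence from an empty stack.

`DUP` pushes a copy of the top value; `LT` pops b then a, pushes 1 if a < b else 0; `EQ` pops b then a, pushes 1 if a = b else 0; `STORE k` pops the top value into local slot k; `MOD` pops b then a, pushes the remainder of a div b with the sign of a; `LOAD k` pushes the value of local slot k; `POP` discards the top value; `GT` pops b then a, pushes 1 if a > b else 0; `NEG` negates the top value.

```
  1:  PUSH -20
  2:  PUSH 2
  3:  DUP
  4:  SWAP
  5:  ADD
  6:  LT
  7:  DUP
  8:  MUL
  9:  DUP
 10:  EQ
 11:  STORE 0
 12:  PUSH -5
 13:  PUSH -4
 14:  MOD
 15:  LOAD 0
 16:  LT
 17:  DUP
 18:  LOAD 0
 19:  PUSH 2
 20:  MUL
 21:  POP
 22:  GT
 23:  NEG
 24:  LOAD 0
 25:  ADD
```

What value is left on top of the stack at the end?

PUSH -20  -20
PUSH 2    -20 2
DUP       -20 2 2
SWAP      -20 2 2
ADD       -20 4
LT        1
DUP       1 1
MUL       1
DUP       1 1
EQ        1
STORE 0   (empty)
PUSH -5   -5
PUSH -4   -5 -4
MOD       -1
LOAD 0    -1 1
LT        1
DUP       1 1
LOAD 0    1 1 1
PUSH 2    1 1 1 2
MUL       1 1 2
POP       1 1
GT        0
NEG       0
LOAD 0    0 1
ADD       1

1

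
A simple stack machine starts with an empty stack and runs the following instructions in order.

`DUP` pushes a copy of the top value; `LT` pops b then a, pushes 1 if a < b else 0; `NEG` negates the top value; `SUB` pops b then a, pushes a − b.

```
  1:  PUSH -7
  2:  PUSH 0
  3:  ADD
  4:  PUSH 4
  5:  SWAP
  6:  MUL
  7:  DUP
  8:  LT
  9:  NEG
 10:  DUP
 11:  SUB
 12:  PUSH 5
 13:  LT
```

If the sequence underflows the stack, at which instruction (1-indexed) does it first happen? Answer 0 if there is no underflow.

0

PUSH -7 → -7
PUSH 0  → -7 0
ADD     → -7
PUSH 4  → -7 4
SWAP    → 4 -7
MUL     → -28
DUP     → -28 -28
LT      → 0
NEG     → 0
DUP     → 0 0
SUB     → 0
PUSH 5  → 0 5
LT      → 1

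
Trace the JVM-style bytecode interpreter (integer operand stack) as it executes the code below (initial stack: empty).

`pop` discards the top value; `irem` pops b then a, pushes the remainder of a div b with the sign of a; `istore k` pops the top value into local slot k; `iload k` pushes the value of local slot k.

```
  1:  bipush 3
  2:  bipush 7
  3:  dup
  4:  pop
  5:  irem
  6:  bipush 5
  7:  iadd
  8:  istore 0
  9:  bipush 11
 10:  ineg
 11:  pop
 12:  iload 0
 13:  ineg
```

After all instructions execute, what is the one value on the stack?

-8

bipush 3   3
bipush 7   3 7
dup        3 7 7
pop        3 7
irem       3
bipush 5   3 5
iadd       8
istore 0   (empty)
bipush 11  11
ineg       -11
pop        (empty)
iload 0    8
ineg       -8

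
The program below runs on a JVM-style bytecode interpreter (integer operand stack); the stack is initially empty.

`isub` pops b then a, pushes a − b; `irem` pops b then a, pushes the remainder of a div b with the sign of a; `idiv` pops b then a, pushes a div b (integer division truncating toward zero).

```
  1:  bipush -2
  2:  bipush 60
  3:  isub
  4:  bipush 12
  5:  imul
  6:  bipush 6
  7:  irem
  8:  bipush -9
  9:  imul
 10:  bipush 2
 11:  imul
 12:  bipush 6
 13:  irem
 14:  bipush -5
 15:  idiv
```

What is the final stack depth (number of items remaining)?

1

bipush -2  [-2]
bipush 60  [-2, 60]
isub       [-62]
bipush 12  [-62, 12]
imul       [-744]
bipush 6   [-744, 6]
irem       [0]
bipush -9  [0, -9]
imul       [0]
bipush 2   [0, 2]
imul       [0]
bipush 6   [0, 6]
irem       [0]
bipush -5  [0, -5]
idiv       [0]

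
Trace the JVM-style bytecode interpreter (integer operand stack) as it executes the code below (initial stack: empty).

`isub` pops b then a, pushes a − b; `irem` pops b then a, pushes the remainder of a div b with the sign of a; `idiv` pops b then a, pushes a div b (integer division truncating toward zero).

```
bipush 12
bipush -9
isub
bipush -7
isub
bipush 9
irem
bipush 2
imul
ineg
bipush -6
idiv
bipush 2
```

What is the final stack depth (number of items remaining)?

2

bipush 12 -> 12
bipush -9 -> 12 -9
isub      -> 21
bipush -7 -> 21 -7
isub      -> 28
bipush 9  -> 28 9
irem      -> 1
bipush 2  -> 1 2
imul      -> 2
ineg      -> -2
bipush -6 -> -2 -6
idiv      -> 0
bipush 2  -> 0 2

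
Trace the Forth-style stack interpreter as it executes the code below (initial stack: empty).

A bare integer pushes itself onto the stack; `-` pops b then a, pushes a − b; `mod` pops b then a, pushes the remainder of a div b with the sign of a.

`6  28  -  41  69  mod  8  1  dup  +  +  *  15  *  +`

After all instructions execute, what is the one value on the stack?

6128

6   -> 6
28  -> 6 28
-   -> -22
41  -> -22 41
69  -> -22 41 69
mod -> -22 41
8   -> -22 41 8
1   -> -22 41 8 1
dup -> -22 41 8 1 1
+   -> -22 41 8 2
+   -> -22 41 10
*   -> -22 410
15  -> -22 410 15
*   -> -22 6150
+   -> 6128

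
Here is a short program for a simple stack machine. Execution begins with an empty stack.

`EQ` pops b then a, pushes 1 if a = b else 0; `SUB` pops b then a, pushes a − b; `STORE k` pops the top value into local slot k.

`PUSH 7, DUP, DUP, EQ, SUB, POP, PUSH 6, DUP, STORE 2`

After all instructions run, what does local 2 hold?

PUSH 7  -> 7
DUP     -> 7 7
DUP     -> 7 7 7
EQ      -> 7 1
SUB     -> 6
POP     -> (empty)
PUSH 6  -> 6
DUP     -> 6 6
STORE 2 -> 6

6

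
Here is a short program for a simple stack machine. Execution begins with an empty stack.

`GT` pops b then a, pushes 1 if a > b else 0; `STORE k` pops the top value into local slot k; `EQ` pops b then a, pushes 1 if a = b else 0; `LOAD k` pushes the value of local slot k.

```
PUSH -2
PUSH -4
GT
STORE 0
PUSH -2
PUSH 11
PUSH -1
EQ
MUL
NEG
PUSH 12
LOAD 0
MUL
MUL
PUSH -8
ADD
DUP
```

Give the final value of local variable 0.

PUSH -2 -> [-2]
PUSH -4 -> [-2, -4]
GT      -> [1]
STORE 0 -> []
PUSH -2 -> [-2]
PUSH 11 -> [-2, 11]
PUSH -1 -> [-2, 11, -1]
EQ      -> [-2, 0]
MUL     -> [0]
NEG     -> [0]
PUSH 12 -> [0, 12]
LOAD 0  -> [0, 12, 1]
MUL     -> [0, 12]
MUL     -> [0]
PUSH -8 -> [0, -8]
ADD     -> [-8]
DUP     -> [-8, -8]

1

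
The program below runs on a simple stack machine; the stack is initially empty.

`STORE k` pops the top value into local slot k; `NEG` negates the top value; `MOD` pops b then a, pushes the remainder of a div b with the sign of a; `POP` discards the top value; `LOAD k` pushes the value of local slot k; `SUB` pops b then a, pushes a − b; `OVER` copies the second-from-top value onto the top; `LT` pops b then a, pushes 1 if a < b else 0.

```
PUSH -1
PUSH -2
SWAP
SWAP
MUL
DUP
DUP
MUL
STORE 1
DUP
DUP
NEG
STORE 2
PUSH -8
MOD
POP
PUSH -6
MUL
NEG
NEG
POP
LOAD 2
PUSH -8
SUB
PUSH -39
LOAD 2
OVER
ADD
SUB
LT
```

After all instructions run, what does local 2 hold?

-2

PUSH -1  → -1
PUSH -2  → -1 -2
SWAP     → -2 -1
SWAP     → -1 -2
MUL      → 2
DUP      → 2 2
DUP      → 2 2 2
MUL      → 2 4
STORE 1  → 2
DUP      → 2 2
DUP      → 2 2 2
NEG      → 2 2 -2
STORE 2  → 2 2
PUSH -8  → 2 2 -8
MOD      → 2 2
POP      → 2
PUSH -6  → 2 -6
MUL      → -12
NEG      → 12
NEG      → -12
POP      → (empty)
LOAD 2   → -2
PUSH -8  → -2 -8
SUB      → 6
PUSH -39 → 6 -39
LOAD 2   → 6 -39 -2
OVER     → 6 -39 -2 -39
ADD      → 6 -39 -41
SUB      → 6 2
LT       → 0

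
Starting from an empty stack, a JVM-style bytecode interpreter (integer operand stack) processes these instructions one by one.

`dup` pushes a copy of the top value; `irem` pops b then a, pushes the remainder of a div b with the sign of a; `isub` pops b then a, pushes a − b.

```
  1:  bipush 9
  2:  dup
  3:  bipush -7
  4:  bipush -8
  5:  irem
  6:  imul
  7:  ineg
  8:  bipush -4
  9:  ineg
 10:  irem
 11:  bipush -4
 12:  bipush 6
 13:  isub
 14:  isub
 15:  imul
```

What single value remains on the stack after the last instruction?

bipush 9   [9]
dup        [9, 9]
bipush -7  [9, 9, -7]
bipush -8  [9, 9, -7, -8]
irem       [9, 9, -7]
imul       [9, -63]
ineg       [9, 63]
bipush -4  [9, 63, -4]
ineg       [9, 63, 4]
irem       [9, 3]
bipush -4  [9, 3, -4]
bipush 6   [9, 3, -4, 6]
isub       [9, 3, -10]
isub       [9, 13]
imul       [117]

117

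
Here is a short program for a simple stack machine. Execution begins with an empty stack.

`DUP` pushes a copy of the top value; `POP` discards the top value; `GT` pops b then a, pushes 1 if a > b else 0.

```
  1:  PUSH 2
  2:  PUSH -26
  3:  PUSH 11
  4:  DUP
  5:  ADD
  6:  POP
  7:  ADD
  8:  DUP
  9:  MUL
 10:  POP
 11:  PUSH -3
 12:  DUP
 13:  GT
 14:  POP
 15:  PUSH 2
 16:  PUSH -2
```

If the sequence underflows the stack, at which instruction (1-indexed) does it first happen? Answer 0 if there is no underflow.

PUSH 2   : [2]
PUSH -26 : [2, -26]
PUSH 11  : [2, -26, 11]
DUP      : [2, -26, 11, 11]
ADD      : [2, -26, 22]
POP      : [2, -26]
ADD      : [-24]
DUP      : [-24, -24]
MUL      : [576]
POP      : []
PUSH -3  : [-3]
DUP      : [-3, -3]
GT       : [0]
POP      : []
PUSH 2   : [2]
PUSH -2  : [2, -2]

0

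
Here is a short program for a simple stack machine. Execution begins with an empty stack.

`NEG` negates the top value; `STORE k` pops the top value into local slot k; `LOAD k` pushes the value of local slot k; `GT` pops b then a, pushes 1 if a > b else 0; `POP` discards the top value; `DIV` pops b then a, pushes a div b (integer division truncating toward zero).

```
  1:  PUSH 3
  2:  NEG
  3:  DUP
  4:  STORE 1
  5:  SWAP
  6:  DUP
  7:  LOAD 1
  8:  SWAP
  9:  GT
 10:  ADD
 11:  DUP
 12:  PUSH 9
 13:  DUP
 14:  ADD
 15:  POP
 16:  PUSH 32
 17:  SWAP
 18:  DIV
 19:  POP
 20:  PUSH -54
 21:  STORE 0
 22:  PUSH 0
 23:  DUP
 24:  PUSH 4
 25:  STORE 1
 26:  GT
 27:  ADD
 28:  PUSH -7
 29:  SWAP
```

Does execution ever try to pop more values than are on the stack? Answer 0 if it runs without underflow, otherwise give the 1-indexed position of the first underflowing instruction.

5

PUSH 3   [3]
NEG      [-3]
DUP      [-3, -3]
STORE 1  [-3]
SWAP  — needs 2 operands, stack has 1 → underflow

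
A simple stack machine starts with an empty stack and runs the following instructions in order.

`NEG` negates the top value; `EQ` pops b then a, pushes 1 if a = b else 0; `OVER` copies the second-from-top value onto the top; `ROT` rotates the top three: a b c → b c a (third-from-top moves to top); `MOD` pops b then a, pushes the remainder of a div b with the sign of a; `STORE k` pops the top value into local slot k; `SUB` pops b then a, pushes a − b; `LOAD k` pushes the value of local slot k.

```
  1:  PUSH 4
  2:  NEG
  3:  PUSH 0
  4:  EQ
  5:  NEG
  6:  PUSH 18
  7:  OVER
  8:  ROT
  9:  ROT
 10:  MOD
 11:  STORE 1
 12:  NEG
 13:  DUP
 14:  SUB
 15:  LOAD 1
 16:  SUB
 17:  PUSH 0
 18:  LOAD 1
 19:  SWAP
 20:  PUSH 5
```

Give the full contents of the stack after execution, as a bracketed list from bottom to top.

PUSH 4   [4]
NEG      [-4]
PUSH 0   [-4, 0]
EQ       [0]
NEG      [0]
PUSH 18  [0, 18]
OVER     [0, 18, 0]
ROT      [18, 0, 0]
ROT      [0, 0, 18]
MOD      [0, 0]
STORE 1  [0]
NEG      [0]
DUP      [0, 0]
SUB      [0]
LOAD 1   [0, 0]
SUB      [0]
PUSH 0   [0, 0]
LOAD 1   [0, 0, 0]
SWAP     [0, 0, 0]
PUSH 5   [0, 0, 0, 5]

[0, 0, 0, 5]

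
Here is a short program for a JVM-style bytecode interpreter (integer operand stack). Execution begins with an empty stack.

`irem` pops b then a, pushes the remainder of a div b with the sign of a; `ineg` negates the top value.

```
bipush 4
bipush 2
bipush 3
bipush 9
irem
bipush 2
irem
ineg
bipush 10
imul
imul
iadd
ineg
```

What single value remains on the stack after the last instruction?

bipush 4  -> 4
bipush 2  -> 4 2
bipush 3  -> 4 2 3
bipush 9  -> 4 2 3 9
irem      -> 4 2 3
bipush 2  -> 4 2 3 2
irem      -> 4 2 1
ineg      -> 4 2 -1
bipush 10 -> 4 2 -1 10
imul      -> 4 2 -10
imul      -> 4 -20
iadd      -> -16
ineg      -> 16

16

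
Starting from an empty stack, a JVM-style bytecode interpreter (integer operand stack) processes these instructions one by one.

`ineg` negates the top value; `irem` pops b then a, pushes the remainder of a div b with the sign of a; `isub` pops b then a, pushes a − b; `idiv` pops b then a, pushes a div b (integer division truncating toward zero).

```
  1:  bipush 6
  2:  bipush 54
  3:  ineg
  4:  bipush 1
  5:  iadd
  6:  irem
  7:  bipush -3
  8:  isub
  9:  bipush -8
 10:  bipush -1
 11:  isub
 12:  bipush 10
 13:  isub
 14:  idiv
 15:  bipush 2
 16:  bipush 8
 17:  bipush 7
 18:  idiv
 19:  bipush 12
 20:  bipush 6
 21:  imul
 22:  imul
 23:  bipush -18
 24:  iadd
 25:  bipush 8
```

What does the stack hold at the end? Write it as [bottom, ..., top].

[0, 2, 54, 8]

bipush 6   → [6]
bipush 54  → [6, 54]
ineg       → [6, -54]
bipush 1   → [6, -54, 1]
iadd       → [6, -53]
irem       → [6]
bipush -3  → [6, -3]
isub       → [9]
bipush -8  → [9, -8]
bipush -1  → [9, -8, -1]
isub       → [9, -7]
bipush 10  → [9, -7, 10]
isub       → [9, -17]
idiv       → [0]
bipush 2   → [0, 2]
bipush 8   → [0, 2, 8]
bipush 7   → [0, 2, 8, 7]
idiv       → [0, 2, 1]
bipush 12  → [0, 2, 1, 12]
bipush 6   → [0, 2, 1, 12, 6]
imul       → [0, 2, 1, 72]
imul       → [0, 2, 72]
bipush -18 → [0, 2, 72, -18]
iadd       → [0, 2, 54]
bipush 8   → [0, 2, 54, 8]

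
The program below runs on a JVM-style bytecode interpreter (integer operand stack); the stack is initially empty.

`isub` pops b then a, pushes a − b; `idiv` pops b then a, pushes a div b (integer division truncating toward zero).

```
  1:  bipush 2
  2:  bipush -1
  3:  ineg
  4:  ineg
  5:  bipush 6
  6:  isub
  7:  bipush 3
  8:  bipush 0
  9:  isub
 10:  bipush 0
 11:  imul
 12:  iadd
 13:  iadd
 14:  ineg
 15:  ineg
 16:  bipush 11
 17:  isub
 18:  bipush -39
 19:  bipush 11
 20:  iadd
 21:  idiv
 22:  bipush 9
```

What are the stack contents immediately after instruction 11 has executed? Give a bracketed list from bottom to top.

bipush 2  -> [2]
bipush -1 -> [2, -1]
ineg      -> [2, 1]
ineg      -> [2, -1]
bipush 6  -> [2, -1, 6]
isub      -> [2, -7]
bipush 3  -> [2, -7, 3]
bipush 0  -> [2, -7, 3, 0]
isub      -> [2, -7, 3]
bipush 0  -> [2, -7, 3, 0]
imul      -> [2, -7, 0]

[2, -7, 0]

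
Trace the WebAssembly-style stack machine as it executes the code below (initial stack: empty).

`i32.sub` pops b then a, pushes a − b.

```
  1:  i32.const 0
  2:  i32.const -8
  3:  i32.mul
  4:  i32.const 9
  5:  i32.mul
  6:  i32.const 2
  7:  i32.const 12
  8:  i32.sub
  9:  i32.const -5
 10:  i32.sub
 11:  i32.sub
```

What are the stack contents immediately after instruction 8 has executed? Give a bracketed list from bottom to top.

i32.const 0  : [0]
i32.const -8 : [0, -8]
i32.mul      : [0]
i32.const 9  : [0, 9]
i32.mul      : [0]
i32.const 2  : [0, 2]
i32.const 12 : [0, 2, 12]
i32.sub      : [0, -10]

[0, -10]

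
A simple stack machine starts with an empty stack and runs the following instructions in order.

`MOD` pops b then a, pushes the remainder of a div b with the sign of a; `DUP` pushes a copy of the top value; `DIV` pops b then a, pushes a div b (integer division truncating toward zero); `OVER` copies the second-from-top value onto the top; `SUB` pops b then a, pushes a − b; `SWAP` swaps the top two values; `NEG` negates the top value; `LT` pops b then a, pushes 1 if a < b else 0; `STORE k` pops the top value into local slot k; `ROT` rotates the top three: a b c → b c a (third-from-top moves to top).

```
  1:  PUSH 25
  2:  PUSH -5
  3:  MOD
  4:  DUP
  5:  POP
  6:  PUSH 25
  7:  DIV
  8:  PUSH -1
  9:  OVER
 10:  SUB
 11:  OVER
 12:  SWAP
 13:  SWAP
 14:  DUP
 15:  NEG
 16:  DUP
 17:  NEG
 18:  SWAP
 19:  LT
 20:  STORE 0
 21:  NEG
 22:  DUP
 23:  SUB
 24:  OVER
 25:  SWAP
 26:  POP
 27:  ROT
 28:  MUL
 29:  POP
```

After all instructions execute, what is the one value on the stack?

-1

PUSH 25 : [25]
PUSH -5 : [25, -5]
MOD     : [0]
DUP     : [0, 0]
POP     : [0]
PUSH 25 : [0, 25]
DIV     : [0]
PUSH -1 : [0, -1]
OVER    : [0, -1, 0]
SUB     : [0, -1]
OVER    : [0, -1, 0]
SWAP    : [0, 0, -1]
SWAP    : [0, -1, 0]
DUP     : [0, -1, 0, 0]
NEG     : [0, -1, 0, 0]
DUP     : [0, -1, 0, 0, 0]
NEG     : [0, -1, 0, 0, 0]
SWAP    : [0, -1, 0, 0, 0]
LT      : [0, -1, 0, 0]
STORE 0 : [0, -1, 0]
NEG     : [0, -1, 0]
DUP     : [0, -1, 0, 0]
SUB     : [0, -1, 0]
OVER    : [0, -1, 0, -1]
SWAP    : [0, -1, -1, 0]
POP     : [0, -1, -1]
ROT     : [-1, -1, 0]
MUL     : [-1, 0]
POP     : [-1]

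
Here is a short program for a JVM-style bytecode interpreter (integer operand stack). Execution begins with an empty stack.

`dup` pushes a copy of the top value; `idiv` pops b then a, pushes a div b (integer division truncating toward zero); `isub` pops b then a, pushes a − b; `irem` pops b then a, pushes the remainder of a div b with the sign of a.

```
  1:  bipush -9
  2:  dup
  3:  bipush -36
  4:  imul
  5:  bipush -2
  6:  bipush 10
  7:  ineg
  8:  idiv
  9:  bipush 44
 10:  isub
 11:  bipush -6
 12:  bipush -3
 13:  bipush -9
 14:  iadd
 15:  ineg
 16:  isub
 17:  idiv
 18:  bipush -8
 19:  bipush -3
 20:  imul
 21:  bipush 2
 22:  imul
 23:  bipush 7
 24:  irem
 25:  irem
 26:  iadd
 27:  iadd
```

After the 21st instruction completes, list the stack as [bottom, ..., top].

[-9, 324, 2, 24, 2]

bipush -9   -9
dup         -9 -9
bipush -36  -9 -9 -36
imul        -9 324
bipush -2   -9 324 -2
bipush 10   -9 324 -2 10
ineg        -9 324 -2 -10
idiv        -9 324 0
bipush 44   -9 324 0 44
isub        -9 324 -44
bipush -6   -9 324 -44 -6
bipush -3   -9 324 -44 -6 -3
bipush -9   -9 324 -44 -6 -3 -9
iadd        -9 324 -44 -6 -12
ineg        -9 324 -44 -6 12
isub        -9 324 -44 -18
idiv        -9 324 2
bipush -8   -9 324 2 -8
bipush -3   -9 324 2 -8 -3
imul        -9 324 2 24
bipush 2    -9 324 2 24 2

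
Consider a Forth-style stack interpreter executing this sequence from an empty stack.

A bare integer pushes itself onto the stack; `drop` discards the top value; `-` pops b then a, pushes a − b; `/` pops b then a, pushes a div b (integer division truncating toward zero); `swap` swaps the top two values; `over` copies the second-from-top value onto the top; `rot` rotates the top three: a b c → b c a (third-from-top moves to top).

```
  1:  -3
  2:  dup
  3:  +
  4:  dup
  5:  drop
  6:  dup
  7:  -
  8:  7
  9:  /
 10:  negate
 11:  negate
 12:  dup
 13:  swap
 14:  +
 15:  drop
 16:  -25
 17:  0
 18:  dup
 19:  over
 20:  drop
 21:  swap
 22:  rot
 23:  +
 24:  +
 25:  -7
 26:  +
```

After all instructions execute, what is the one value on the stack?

-3      [-3]
dup     [-3, -3]
+       [-6]
dup     [-6, -6]
drop    [-6]
dup     [-6, -6]
-       [0]
7       [0, 7]
/       [0]
negate  [0]
negate  [0]
dup     [0, 0]
swap    [0, 0]
+       [0]
drop    []
-25     [-25]
0       [-25, 0]
dup     [-25, 0, 0]
over    [-25, 0, 0, 0]
drop    [-25, 0, 0]
swap    [-25, 0, 0]
rot     [0, 0, -25]
+       [0, -25]
+       [-25]
-7      [-25, -7]
+       [-32]

-32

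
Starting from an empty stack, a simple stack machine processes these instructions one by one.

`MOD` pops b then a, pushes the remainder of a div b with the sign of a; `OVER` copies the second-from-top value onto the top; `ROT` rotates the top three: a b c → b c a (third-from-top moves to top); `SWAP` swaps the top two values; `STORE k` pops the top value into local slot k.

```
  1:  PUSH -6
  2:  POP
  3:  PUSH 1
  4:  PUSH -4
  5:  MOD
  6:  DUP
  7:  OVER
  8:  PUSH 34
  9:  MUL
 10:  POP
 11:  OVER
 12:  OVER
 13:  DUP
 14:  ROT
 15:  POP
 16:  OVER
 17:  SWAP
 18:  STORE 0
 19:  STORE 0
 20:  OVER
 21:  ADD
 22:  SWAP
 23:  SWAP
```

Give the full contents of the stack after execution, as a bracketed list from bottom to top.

PUSH -6 -> [-6]
POP     -> []
PUSH 1  -> [1]
PUSH -4 -> [1, -4]
MOD     -> [1]
DUP     -> [1, 1]
OVER    -> [1, 1, 1]
PUSH 34 -> [1, 1, 1, 34]
MUL     -> [1, 1, 34]
POP     -> [1, 1]
OVER    -> [1, 1, 1]
OVER    -> [1, 1, 1, 1]
DUP     -> [1, 1, 1, 1, 1]
ROT     -> [1, 1, 1, 1, 1]
POP     -> [1, 1, 1, 1]
OVER    -> [1, 1, 1, 1, 1]
SWAP    -> [1, 1, 1, 1, 1]
STORE 0 -> [1, 1, 1, 1]
STORE 0 -> [1, 1, 1]
OVER    -> [1, 1, 1, 1]
ADD     -> [1, 1, 2]
SWAP    -> [1, 2, 1]
SWAP    -> [1, 1, 2]

[1, 1, 2]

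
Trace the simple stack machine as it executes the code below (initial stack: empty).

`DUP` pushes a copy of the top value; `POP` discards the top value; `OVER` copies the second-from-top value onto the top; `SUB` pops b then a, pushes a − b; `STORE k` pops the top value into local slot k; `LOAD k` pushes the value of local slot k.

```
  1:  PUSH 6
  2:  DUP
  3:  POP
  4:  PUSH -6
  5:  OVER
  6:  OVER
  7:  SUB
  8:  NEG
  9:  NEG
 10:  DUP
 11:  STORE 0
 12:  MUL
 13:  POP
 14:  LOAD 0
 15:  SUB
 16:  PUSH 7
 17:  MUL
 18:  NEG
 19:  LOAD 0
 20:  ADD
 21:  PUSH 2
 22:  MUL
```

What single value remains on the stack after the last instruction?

PUSH 6  : [6]
DUP     : [6, 6]
POP     : [6]
PUSH -6 : [6, -6]
OVER    : [6, -6, 6]
OVER    : [6, -6, 6, -6]
SUB     : [6, -6, 12]
NEG     : [6, -6, -12]
NEG     : [6, -6, 12]
DUP     : [6, -6, 12, 12]
STORE 0 : [6, -6, 12]
MUL     : [6, -72]
POP     : [6]
LOAD 0  : [6, 12]
SUB     : [-6]
PUSH 7  : [-6, 7]
MUL     : [-42]
NEG     : [42]
LOAD 0  : [42, 12]
ADD     : [54]
PUSH 2  : [54, 2]
MUL     : [108]

108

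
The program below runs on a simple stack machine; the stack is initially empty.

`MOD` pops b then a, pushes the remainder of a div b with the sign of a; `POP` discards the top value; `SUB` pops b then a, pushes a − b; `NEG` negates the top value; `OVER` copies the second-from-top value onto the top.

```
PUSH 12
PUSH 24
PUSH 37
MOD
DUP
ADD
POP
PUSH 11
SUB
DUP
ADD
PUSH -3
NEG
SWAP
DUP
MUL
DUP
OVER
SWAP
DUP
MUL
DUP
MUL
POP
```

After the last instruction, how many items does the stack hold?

PUSH 12 → 12
PUSH 24 → 12 24
PUSH 37 → 12 24 37
MOD     → 12 24
DUP     → 12 24 24
ADD     → 12 48
POP     → 12
PUSH 11 → 12 11
SUB     → 1
DUP     → 1 1
ADD     → 2
PUSH -3 → 2 -3
NEG     → 2 3
SWAP    → 3 2
DUP     → 3 2 2
MUL     → 3 4
DUP     → 3 4 4
OVER    → 3 4 4 4
SWAP    → 3 4 4 4
DUP     → 3 4 4 4 4
MUL     → 3 4 4 16
DUP     → 3 4 4 16 16
MUL     → 3 4 4 256
POP     → 3 4 4

3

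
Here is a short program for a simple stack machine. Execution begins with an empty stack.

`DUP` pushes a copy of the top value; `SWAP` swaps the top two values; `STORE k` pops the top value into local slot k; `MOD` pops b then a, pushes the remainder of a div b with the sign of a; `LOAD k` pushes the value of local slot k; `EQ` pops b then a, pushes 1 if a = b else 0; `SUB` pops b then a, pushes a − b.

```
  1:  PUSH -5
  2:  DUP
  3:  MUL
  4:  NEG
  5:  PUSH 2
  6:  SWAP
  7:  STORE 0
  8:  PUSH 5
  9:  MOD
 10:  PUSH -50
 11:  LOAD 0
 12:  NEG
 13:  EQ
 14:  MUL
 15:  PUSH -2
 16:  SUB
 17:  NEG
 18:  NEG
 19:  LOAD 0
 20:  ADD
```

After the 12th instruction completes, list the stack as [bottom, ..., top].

[2, -50, 25]

PUSH -5  -> [-5]
DUP      -> [-5, -5]
MUL      -> [25]
NEG      -> [-25]
PUSH 2   -> [-25, 2]
SWAP     -> [2, -25]
STORE 0  -> [2]
PUSH 5   -> [2, 5]
MOD      -> [2]
PUSH -50 -> [2, -50]
LOAD 0   -> [2, -50, -25]
NEG      -> [2, -50, 25]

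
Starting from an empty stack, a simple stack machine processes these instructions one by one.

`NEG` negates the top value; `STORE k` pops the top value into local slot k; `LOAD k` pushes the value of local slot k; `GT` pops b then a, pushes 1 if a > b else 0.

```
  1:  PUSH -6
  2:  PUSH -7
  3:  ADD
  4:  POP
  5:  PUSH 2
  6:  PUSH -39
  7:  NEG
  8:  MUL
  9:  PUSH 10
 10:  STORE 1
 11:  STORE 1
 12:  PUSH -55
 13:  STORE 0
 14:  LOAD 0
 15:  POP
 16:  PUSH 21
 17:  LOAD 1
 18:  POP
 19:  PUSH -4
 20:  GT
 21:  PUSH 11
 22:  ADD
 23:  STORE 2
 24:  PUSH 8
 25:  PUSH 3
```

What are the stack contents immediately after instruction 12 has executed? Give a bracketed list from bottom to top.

[-55]

PUSH -6  : [-6]
PUSH -7  : [-6, -7]
ADD      : [-13]
POP      : []
PUSH 2   : [2]
PUSH -39 : [2, -39]
NEG      : [2, 39]
MUL      : [78]
PUSH 10  : [78, 10]
STORE 1  : [78]
STORE 1  : []
PUSH -55 : [-55]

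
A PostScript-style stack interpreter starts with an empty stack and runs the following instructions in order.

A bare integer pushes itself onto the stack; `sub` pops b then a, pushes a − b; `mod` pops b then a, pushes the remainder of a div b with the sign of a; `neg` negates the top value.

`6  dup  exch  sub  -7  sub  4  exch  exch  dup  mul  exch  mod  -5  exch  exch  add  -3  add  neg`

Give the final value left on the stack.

6

6    -> [6]
dup  -> [6, 6]
exch -> [6, 6]
sub  -> [0]
-7   -> [0, -7]
sub  -> [7]
4    -> [7, 4]
exch -> [4, 7]
exch -> [7, 4]
dup  -> [7, 4, 4]
mul  -> [7, 16]
exch -> [16, 7]
mod  -> [2]
-5   -> [2, -5]
exch -> [-5, 2]
exch -> [2, -5]
add  -> [-3]
-3   -> [-3, -3]
add  -> [-6]
neg  -> [6]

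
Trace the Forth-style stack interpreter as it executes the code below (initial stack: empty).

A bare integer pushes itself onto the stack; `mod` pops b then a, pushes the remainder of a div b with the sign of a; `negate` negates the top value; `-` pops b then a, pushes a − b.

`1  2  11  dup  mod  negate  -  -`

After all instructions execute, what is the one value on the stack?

-1

1      : 1
2      : 1 2
11     : 1 2 11
dup    : 1 2 11 11
mod    : 1 2 0
negate : 1 2 0
-      : 1 2
-      : -1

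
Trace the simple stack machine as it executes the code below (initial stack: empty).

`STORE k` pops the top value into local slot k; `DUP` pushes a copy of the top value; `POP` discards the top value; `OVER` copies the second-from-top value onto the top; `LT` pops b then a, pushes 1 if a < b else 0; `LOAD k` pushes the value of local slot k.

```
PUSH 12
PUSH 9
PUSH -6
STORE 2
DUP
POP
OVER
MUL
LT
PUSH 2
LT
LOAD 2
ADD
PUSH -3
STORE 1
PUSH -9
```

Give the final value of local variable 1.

PUSH 12  12
PUSH 9   12 9
PUSH -6  12 9 -6
STORE 2  12 9
DUP      12 9 9
POP      12 9
OVER     12 9 12
MUL      12 108
LT       1
PUSH 2   1 2
LT       1
LOAD 2   1 -6
ADD      -5
PUSH -3  -5 -3
STORE 1  -5
PUSH -9  -5 -9

-3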